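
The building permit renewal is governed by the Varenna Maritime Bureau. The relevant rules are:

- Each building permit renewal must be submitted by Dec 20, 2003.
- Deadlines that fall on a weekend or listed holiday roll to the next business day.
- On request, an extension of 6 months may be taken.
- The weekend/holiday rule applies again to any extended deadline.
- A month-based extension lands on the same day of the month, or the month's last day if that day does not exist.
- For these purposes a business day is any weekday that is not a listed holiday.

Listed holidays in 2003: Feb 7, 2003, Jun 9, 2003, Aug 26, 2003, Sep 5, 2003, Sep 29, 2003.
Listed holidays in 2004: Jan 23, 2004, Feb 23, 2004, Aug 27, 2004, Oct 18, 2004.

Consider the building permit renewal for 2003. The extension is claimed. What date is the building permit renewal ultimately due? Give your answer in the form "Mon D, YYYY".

Jun 22, 2004

Start from the fixed due date, Dec 20, 2003.
Because Dec 20, 2003 is a Saturday, the deadline becomes Dec 22, 2003 (Monday).
Add 6 months to Dec 22, 2003: Jun 22, 2004.
Since Jun 22, 2004 is a Tuesday and not a holiday, the date is unchanged.
Final deadline: Jun 22, 2004.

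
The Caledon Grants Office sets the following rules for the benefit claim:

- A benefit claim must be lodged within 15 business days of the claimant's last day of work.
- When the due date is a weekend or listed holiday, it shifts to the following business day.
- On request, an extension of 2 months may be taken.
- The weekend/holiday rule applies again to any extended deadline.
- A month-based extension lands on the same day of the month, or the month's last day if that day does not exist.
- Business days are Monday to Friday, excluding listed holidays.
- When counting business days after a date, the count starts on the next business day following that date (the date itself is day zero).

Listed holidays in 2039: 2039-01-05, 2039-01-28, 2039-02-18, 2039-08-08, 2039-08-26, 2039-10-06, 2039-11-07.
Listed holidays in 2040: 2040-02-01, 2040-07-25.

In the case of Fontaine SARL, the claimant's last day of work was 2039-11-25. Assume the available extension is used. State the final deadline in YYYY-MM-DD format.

15 business days after 2039-11-25, excluding weekends and holidays, is 2039-12-16.
Since 2039-12-16 is a Friday and not a holiday, the date is unchanged.
Add 2 months to 2039-12-16: 2040-02-16.
2040-02-16 is a Thursday and not a listed holiday, so it stands.
Deadline: 2040-02-16.

2040-02-16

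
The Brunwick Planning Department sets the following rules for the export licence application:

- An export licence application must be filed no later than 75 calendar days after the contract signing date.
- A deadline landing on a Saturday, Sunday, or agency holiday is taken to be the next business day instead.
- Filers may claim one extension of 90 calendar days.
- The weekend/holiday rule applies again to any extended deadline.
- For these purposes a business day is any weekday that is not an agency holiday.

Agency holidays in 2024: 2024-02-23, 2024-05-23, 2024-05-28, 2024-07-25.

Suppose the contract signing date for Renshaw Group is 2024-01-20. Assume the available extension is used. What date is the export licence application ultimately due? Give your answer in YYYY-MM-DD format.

Trigger date 2024-01-20 + 75 calendar days = 2024-04-04.
2024-04-04 (Thursday) is already a business day.
With the 90-day extension, 2024-04-04 becomes 2024-07-03.
Since 2024-07-03 is a Wednesday and not a holiday, the date is unchanged.
The final due date is 2024-07-03.

2024-07-03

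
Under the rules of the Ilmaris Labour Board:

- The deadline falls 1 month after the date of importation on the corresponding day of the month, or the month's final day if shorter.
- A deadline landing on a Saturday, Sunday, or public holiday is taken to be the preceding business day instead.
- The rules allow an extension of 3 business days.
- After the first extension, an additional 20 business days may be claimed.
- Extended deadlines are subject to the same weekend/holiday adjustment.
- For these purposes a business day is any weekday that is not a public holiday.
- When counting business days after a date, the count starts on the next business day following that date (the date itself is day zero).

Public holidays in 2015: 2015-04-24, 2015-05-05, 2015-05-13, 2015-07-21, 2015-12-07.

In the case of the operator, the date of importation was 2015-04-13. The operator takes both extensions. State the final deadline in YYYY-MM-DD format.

Moving 1 month forward from 2015-04-13 on the corresponding day gives 2015-05-13.
2015-05-13 is a listed holiday, so it moves to the preceding business day, 2015-05-12 (Tuesday).
Applying the 3-business-day extension: 3 business days after 2015-05-12 is 2015-05-18.
Since 2015-05-18 is a Monday and not a holiday, the date is unchanged.
Applying the 20-business-day extension: 20 business days after 2015-05-18 is 2015-06-15.
2015-06-15 falls on a Monday, which is a business day, so no adjustment is needed.
So the filing is due 2015-06-15.

2015-06-15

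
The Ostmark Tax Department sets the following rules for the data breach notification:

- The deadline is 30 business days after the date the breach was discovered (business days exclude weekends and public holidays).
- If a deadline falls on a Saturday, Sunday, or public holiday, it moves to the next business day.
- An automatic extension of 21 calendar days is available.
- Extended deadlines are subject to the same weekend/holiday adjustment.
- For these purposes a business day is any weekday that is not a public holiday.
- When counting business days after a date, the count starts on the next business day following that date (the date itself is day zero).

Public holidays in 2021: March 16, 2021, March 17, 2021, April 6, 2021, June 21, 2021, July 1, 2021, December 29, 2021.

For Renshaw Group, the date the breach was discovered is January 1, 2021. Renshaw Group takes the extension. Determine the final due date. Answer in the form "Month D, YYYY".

Counting 30 business days after January 1, 2021 (skipping weekends and listed holidays) reaches February 12, 2021.
Since February 12, 2021 is a Friday and not a holiday, the date is unchanged.
The 21-calendar-day extension moves the deadline from February 12, 2021 to March 5, 2021.
March 5, 2021 falls on a Friday, which is a business day, so no adjustment is needed.
Deadline: March 5, 2021.

March 5, 2021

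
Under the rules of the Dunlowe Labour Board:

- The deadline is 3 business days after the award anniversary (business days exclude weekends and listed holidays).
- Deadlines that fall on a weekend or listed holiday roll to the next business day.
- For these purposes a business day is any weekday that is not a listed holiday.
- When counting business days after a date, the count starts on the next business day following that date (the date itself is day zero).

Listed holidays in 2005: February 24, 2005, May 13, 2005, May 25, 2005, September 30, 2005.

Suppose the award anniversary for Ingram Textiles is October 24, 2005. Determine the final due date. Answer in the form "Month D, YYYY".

October 27, 2005

Starting the day after October 24, 2005 and counting 3 business days lands on October 27, 2005.
October 27, 2005 falls on a Thursday, which is a business day, so no adjustment is needed.
So the filing is due October 27, 2005.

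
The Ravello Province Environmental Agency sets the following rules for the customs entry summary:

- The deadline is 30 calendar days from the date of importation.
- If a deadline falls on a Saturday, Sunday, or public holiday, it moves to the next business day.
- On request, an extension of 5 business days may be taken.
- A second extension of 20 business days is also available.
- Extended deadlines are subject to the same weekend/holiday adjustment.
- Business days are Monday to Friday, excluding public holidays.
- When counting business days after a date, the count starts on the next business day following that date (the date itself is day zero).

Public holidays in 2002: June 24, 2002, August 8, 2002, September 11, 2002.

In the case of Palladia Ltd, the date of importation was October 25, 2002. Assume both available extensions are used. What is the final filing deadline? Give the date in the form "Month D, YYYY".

Trigger date October 25, 2002 + 30 calendar days = November 24, 2002.
November 24, 2002 is a Sunday, so it moves to the next business day, November 25, 2002 (Monday).
Counting 5 further business days from November 25, 2002 reaches December 2, 2002.
Since December 2, 2002 is a Monday and not a holiday, the date is unchanged.
The 20-business-day extension runs from December 2, 2002 to December 30, 2002.
December 30, 2002 (Monday) is already a business day.
Final deadline: December 30, 2002.

December 30, 2002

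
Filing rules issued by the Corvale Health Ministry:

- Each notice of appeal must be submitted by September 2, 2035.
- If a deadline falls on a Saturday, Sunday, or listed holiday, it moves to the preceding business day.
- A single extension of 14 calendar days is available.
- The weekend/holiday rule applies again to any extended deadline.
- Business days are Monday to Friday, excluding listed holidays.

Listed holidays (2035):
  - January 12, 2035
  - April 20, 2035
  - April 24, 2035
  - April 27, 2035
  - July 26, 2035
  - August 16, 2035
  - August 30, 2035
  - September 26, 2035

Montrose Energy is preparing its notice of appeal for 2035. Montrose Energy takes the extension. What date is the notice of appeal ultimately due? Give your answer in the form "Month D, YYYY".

Start from the fixed due date, September 2, 2035.
Because September 2, 2035 is a Sunday, the deadline becomes August 31, 2035 (Friday).
The 14-calendar-day extension moves the deadline from August 31, 2035 to September 14, 2035.
September 14, 2035 is a Friday and not a listed holiday, so it stands.
Deadline: September 14, 2035.

September 14, 2035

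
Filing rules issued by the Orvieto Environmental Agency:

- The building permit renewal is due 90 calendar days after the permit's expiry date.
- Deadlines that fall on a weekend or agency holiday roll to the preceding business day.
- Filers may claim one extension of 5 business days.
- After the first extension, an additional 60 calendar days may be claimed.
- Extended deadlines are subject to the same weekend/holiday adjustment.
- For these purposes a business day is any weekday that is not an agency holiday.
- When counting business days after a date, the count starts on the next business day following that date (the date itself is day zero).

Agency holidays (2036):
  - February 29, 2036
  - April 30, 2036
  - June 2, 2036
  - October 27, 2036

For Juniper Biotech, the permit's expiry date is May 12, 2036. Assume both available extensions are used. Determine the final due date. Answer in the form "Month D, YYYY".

October 14, 2036

90 calendar days after May 12, 2036 is August 10, 2036.
August 10, 2036 falls on a Sunday. Rolling to the preceding business day gives August 8, 2036, a Friday.
Applying the 5-business-day extension: 5 business days after August 8, 2036 is August 15, 2036.
August 15, 2036 (Friday) is already a business day.
Add the 60 calendar-day extension to August 15, 2036: October 14, 2036.
October 14, 2036 (Tuesday) is already a business day.
Deadline: October 14, 2036.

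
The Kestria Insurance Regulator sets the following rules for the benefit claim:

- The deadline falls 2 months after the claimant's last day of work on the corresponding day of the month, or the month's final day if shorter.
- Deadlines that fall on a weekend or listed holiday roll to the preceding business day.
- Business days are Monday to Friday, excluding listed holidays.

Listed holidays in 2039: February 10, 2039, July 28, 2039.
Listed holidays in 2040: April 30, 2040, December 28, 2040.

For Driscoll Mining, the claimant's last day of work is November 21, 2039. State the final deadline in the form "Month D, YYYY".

January 20, 2040

2 months from November 21, 2039 is January 21, 2040.
Because January 21, 2040 is a Saturday, the deadline becomes January 20, 2040 (Friday).
Final deadline: January 20, 2040.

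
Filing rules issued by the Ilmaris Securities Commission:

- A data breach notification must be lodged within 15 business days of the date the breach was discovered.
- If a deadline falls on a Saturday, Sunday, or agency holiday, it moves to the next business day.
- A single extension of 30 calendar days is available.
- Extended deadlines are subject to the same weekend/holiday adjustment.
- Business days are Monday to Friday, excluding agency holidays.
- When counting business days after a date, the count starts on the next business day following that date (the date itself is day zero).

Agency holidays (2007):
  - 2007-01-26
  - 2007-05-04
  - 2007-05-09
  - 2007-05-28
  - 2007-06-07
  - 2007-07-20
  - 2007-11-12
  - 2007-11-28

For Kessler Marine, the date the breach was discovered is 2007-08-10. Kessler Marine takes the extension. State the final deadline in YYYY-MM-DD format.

Counting 15 business days after 2007-08-10 (skipping weekends and listed holidays) reaches 2007-08-31.
2007-08-31 falls on a Friday, which is a business day, so no adjustment is needed.
Applying the 30-calendar-day extension: 2007-08-31 + 30 days = 2007-09-30.
2007-09-30 is a Sunday, so it moves to the next business day, 2007-10-01 (Monday).
The final due date is 2007-10-01.

2007-10-01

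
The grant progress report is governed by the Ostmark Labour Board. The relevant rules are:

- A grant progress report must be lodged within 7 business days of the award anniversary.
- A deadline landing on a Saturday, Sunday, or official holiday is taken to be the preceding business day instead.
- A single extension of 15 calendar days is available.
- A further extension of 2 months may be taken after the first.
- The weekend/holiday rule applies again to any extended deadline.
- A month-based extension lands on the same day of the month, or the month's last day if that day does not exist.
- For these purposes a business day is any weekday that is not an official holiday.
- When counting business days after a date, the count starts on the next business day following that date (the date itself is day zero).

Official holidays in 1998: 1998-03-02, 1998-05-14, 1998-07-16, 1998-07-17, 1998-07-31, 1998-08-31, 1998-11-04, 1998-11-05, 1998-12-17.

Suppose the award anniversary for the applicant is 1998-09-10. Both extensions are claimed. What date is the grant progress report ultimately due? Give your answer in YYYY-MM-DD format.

1998-12-04

Starting the day after 1998-09-10 and counting 7 business days lands on 1998-09-21.
1998-09-21 is a Monday and not a listed holiday, so it stands.
With the 15-day extension, 1998-09-21 becomes 1998-10-06.
1998-10-06 is a Tuesday and not a listed holiday, so it stands.
Applying the 2 months extension: 2 months after 1998-10-06 is 1998-12-06.
Because 1998-12-06 is a Sunday, the deadline becomes 1998-12-04 (Friday).
So the filing is due 1998-12-04.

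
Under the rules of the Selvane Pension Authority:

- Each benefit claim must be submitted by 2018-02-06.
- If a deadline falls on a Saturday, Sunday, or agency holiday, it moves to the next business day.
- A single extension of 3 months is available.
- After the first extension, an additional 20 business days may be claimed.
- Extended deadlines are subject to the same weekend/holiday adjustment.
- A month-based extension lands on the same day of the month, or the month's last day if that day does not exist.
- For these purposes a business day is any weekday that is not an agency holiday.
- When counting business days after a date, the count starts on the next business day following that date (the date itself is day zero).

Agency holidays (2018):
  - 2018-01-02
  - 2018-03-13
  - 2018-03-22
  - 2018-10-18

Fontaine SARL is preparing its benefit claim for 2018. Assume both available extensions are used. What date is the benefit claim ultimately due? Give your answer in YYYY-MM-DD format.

Start from the fixed due date, 2018-02-06.
2018-02-06 falls on a Tuesday, which is a business day, so no adjustment is needed.
The 3 months extension carries 2018-02-06 to 2018-05-06.
Because 2018-05-06 is a Sunday, the deadline becomes 2018-05-07 (Monday).
The 20-business-day extension runs from 2018-05-07 to 2018-06-04.
2018-06-04 (Monday) is already a business day.
The final due date is 2018-06-04.

2018-06-04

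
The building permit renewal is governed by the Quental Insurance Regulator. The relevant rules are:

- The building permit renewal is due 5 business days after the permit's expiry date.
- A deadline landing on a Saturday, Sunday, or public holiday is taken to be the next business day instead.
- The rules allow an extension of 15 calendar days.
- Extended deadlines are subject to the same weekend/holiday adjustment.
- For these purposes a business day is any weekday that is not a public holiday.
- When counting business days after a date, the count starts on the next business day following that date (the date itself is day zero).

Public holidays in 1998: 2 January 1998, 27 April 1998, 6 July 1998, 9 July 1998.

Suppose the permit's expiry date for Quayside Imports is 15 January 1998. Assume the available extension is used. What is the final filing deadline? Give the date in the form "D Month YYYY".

Starting the day after 15 January 1998 and counting 5 business days lands on 22 January 1998.
Since 22 January 1998 is a Thursday and not a holiday, the date is unchanged.
Applying the 15-calendar-day extension: 22 January 1998 + 15 days = 6 February 1998.
Since 6 February 1998 is a Friday and not a holiday, the date is unchanged.
Deadline: 6 February 1998.

6 February 1998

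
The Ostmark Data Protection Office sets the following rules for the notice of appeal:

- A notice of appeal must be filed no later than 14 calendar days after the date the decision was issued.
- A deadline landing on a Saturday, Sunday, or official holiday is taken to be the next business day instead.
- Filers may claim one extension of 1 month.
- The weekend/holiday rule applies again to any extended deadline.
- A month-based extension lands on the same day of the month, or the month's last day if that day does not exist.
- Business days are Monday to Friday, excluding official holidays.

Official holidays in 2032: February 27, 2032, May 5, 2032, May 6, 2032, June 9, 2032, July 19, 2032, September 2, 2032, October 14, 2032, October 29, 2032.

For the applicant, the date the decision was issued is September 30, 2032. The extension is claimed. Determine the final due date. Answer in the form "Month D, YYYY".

November 15, 2032

Trigger date September 30, 2032 + 14 calendar days = October 14, 2032.
October 14, 2032 falls on a listed holiday. Rolling to the next business day gives October 15, 2032, a Friday.
The 1 month extension carries October 15, 2032 to November 15, 2032.
November 15, 2032 is a Monday and not a listed holiday, so it stands.
Deadline: November 15, 2032.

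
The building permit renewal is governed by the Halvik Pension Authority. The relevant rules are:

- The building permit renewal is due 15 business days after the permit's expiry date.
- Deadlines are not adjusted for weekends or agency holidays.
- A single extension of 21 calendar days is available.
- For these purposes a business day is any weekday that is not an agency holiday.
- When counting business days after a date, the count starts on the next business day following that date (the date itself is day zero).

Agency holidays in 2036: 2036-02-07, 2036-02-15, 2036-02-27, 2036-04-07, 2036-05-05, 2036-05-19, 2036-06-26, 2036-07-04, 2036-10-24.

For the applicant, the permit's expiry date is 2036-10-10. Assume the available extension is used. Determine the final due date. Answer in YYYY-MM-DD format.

Starting the day after 2036-10-10 and counting 15 business days lands on 2036-11-03.
No adjustment is made for weekends or holidays, so 2036-11-03 stands.
With the 21-day extension, 2036-11-03 becomes 2036-11-24.
No adjustment is made for weekends or holidays, so 2036-11-24 stands.
The final due date is 2036-11-24.

2036-11-24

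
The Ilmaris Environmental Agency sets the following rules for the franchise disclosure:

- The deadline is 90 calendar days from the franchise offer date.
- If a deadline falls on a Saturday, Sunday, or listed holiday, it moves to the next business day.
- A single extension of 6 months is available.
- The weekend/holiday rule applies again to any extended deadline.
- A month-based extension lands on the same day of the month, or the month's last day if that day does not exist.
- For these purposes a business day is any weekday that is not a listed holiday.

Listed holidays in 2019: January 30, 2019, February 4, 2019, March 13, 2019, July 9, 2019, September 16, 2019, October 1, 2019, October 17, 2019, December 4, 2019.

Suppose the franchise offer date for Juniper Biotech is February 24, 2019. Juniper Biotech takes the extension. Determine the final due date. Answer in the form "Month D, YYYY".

November 27, 2019

90 calendar days after February 24, 2019 is May 25, 2019.
May 25, 2019 is a Saturday; the next business day is May 27, 2019 (Monday).
The 6 months extension carries May 27, 2019 to November 27, 2019.
Since November 27, 2019 is a Wednesday and not a holiday, the date is unchanged.
Deadline: November 27, 2019.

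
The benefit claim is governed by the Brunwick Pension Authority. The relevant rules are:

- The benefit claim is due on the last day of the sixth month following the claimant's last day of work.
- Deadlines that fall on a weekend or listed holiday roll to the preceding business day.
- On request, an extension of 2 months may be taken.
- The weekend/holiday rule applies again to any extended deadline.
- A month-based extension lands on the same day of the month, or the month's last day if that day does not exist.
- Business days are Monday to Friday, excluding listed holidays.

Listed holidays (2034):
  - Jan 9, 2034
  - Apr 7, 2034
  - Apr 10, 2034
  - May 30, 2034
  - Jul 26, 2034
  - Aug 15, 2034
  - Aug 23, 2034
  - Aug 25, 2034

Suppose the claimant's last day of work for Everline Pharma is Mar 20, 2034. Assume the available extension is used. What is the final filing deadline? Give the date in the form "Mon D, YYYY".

6 months after Mar 20, 2034 is September 2034; that month ends on Sep 30, 2034.
Sep 30, 2034 is a Saturday, so it moves to the preceding business day, Sep 29, 2034 (Friday).
The 2 months extension carries Sep 29, 2034 to Nov 29, 2034.
Since Nov 29, 2034 is a Wednesday and not a holiday, the date is unchanged.
Final deadline: Nov 29, 2034.

Nov 29, 2034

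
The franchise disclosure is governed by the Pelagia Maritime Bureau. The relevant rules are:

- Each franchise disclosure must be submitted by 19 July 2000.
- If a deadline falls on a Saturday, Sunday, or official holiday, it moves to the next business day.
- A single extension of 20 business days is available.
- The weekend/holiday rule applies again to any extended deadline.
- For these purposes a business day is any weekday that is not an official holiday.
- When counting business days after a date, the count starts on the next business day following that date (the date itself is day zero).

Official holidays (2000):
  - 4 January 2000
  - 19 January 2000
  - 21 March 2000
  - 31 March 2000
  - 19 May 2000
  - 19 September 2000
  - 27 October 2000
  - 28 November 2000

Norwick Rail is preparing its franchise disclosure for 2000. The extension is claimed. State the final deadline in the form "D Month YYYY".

The stated deadline is 19 July 2000.
Since 19 July 2000 is a Wednesday and not a holiday, the date is unchanged.
Counting 20 further business days from 19 July 2000 reaches 16 August 2000.
16 August 2000 (Wednesday) is already a business day.
Deadline: 16 August 2000.

16 August 2000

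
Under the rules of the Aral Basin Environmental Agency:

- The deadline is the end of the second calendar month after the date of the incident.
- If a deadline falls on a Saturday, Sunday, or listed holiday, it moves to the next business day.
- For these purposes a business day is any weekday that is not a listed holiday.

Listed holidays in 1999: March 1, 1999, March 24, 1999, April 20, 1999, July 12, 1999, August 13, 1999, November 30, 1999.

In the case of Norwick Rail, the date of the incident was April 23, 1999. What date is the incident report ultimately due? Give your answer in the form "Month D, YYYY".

The second month after April 23, 1999 is June 1999, whose last day is June 30, 1999.
Since June 30, 1999 is a Wednesday and not a holiday, the date is unchanged.
The final due date is June 30, 1999.

June 30, 1999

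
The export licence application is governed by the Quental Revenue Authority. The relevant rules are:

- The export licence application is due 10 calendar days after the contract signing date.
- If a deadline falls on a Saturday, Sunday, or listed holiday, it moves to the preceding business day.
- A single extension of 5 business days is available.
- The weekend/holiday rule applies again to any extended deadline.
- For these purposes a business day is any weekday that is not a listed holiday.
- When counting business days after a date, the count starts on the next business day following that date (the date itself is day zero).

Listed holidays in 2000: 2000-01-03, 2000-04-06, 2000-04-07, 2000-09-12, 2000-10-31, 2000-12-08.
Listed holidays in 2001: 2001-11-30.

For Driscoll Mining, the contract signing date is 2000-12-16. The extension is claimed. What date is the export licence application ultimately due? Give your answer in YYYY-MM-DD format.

From 2000-12-16, 10 calendar days later is 2000-12-26.
2000-12-26 (Tuesday) is already a business day.
Applying the 5-business-day extension: 5 business days after 2000-12-26 is 2001-01-02.
2001-01-02 (Tuesday) is already a business day.
Final deadline: 2001-01-02.

2001-01-02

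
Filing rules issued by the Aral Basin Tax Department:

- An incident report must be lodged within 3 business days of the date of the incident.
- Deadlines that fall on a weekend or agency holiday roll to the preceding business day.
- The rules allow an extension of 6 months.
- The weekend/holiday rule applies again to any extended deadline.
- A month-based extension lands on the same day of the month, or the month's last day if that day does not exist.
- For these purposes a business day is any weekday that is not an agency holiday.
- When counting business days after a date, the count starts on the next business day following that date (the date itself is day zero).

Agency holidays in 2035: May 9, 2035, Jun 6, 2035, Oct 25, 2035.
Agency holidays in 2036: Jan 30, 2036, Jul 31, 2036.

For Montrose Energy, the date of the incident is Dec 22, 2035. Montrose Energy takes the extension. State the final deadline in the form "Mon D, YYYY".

Jun 26, 2036

3 business days after Dec 22, 2035, excluding weekends and holidays, is Dec 26, 2035.
Dec 26, 2035 falls on a Wednesday, which is a business day, so no adjustment is needed.
Add 6 months to Dec 26, 2035: Jun 26, 2036.
Since Jun 26, 2036 is a Thursday and not a holiday, the date is unchanged.
Deadline: Jun 26, 2036.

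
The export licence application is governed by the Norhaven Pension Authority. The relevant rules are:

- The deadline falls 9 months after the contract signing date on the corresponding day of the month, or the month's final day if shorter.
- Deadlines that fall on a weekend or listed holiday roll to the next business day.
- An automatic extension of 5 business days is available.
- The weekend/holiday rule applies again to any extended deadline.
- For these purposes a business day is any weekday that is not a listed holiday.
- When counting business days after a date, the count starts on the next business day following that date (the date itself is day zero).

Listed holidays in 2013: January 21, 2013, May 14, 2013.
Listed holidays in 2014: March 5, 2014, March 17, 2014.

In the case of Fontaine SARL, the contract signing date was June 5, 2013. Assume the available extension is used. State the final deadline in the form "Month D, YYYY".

March 13, 2014

9 months after June 5, 2013, on the same day of the month, is March 5, 2014.
Because March 5, 2014 is a listed holiday, the deadline becomes March 6, 2014 (Thursday).
Counting 5 further business days from March 6, 2014 reaches March 13, 2014.
March 13, 2014 falls on a Thursday, which is a business day, so no adjustment is needed.
Deadline: March 13, 2014.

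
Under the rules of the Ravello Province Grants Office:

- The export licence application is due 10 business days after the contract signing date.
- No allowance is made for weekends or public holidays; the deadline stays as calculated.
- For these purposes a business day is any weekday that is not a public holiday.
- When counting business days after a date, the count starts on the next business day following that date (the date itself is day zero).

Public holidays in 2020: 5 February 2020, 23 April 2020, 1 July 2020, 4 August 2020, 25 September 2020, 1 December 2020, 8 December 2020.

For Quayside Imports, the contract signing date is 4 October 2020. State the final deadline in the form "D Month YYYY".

10 business days after 4 October 2020, excluding weekends and holidays, is 16 October 2020.
16 October 2020 is a Friday; no weekend or holiday adjustment applies.
Final deadline: 16 October 2020.

16 October 2020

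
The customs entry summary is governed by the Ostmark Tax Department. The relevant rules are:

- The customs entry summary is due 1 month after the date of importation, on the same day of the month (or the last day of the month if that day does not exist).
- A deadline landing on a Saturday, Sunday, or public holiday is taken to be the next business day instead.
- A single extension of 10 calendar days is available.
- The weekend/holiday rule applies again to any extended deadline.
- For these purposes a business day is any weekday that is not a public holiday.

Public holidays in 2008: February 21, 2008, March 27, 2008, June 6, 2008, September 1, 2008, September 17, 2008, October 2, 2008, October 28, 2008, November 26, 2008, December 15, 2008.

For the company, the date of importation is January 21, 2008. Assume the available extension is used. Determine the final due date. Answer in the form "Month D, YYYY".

Moving 1 month forward from January 21, 2008 on the corresponding day gives February 21, 2008.
February 21, 2008 is a listed holiday; the next business day is February 22, 2008 (Friday).
The 10-calendar-day extension moves the deadline from February 22, 2008 to March 3, 2008.
March 3, 2008 is a Monday and not a listed holiday, so it stands.
Deadline: March 3, 2008.

March 3, 2008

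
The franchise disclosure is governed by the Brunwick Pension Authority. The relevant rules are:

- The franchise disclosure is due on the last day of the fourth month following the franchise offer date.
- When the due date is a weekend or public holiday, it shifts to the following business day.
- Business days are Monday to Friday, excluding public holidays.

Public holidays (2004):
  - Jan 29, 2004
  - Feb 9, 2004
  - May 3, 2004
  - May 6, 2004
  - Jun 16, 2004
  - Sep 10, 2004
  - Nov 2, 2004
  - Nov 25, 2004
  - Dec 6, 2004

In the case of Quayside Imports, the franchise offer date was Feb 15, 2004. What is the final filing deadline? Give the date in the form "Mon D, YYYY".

Jun 30, 2004

4 months after Feb 15, 2004 falls in June 2004; the last day of that month is Jun 30, 2004.
Jun 30, 2004 is a Wednesday and not a listed holiday, so it stands.
So the filing is due Jun 30, 2004.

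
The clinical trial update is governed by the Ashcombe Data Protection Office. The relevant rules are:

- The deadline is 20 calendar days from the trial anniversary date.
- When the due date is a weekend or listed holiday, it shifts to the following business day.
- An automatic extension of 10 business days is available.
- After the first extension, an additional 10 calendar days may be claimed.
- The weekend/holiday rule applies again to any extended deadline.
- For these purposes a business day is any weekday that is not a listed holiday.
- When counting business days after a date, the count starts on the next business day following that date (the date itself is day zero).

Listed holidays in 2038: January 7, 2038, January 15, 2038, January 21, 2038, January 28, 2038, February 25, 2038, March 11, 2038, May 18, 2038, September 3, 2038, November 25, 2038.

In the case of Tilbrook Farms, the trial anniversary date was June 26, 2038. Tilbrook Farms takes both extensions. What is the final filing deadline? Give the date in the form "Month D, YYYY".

20 calendar days after June 26, 2038 is July 16, 2038.
Since July 16, 2038 is a Friday and not a holiday, the date is unchanged.
The 10-business-day extension runs from July 16, 2038 to July 30, 2038.
July 30, 2038 (Friday) is already a business day.
Applying the 10-calendar-day extension: July 30, 2038 + 10 days = August 9, 2038.
August 9, 2038 (Monday) is already a business day.
Deadline: August 9, 2038.

August 9, 2038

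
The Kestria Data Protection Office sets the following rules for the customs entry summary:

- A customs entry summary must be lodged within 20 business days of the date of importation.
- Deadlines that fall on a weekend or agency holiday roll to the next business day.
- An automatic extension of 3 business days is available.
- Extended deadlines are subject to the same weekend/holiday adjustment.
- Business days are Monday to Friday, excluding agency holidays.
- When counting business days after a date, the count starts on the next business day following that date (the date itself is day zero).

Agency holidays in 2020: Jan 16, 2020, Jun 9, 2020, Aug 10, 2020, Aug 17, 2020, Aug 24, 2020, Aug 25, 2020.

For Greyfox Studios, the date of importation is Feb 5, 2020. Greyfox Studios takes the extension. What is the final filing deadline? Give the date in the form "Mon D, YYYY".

Mar 9, 2020

Counting 20 business days after Feb 5, 2020 (skipping weekends and listed holidays) reaches Mar 4, 2020.
Mar 4, 2020 falls on a Wednesday, which is a business day, so no adjustment is needed.
The 3-business-day extension runs from Mar 4, 2020 to Mar 9, 2020.
Mar 9, 2020 (Monday) is already a business day.
So the filing is due Mar 9, 2020.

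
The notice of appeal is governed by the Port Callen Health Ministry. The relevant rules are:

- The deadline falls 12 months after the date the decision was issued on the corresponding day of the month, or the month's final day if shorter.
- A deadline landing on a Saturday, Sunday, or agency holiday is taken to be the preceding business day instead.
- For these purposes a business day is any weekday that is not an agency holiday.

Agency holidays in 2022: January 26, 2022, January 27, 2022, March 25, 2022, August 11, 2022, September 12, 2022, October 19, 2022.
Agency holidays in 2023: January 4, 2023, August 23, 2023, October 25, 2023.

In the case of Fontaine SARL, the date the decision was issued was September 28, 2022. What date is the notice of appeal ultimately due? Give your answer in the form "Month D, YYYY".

Moving 12 months forward from September 28, 2022 on the corresponding day gives September 28, 2023.
September 28, 2023 falls on a Thursday, which is a business day, so no adjustment is needed.
So the filing is due September 28, 2023.

September 28, 2023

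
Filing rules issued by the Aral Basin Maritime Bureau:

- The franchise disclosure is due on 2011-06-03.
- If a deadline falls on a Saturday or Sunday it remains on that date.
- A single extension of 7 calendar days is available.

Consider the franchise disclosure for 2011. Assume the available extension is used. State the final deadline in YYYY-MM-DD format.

Start from the fixed due date, 2011-06-03.
2011-06-03 falls on a Friday. The rules make no weekend/holiday allowance, so it remains 2011-06-03.
Add the 7 calendar-day extension to 2011-06-03: 2011-06-10.
2011-06-10 is a Friday; no weekend or holiday adjustment applies.
Final deadline: 2011-06-10.

2011-06-10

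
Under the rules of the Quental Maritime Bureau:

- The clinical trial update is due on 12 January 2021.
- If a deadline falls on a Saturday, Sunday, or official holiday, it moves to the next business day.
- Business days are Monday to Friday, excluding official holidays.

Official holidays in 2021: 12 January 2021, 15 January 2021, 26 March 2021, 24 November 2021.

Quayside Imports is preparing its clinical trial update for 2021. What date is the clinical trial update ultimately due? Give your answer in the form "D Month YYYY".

The stated deadline is 12 January 2021.
Because 12 January 2021 is a listed holiday, the deadline becomes 13 January 2021 (Wednesday).
Deadline: 13 January 2021.

13 January 2021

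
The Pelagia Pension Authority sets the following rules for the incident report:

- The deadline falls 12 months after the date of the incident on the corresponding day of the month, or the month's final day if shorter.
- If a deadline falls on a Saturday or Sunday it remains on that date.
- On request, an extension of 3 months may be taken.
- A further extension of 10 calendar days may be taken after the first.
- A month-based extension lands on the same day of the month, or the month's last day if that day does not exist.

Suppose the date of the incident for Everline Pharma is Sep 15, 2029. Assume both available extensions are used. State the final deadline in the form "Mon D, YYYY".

Moving 12 months forward from Sep 15, 2029 on the corresponding day gives Sep 15, 2030.
Sep 15, 2030 is a Sunday; no weekend or holiday adjustment applies.
The 3 months extension carries Sep 15, 2030 to Dec 15, 2030.
No adjustment is made for weekends or holidays, so Dec 15, 2030 stands.
Add the 10 calendar-day extension to Dec 15, 2030: Dec 25, 2030.
Dec 25, 2030 falls on a Wednesday. The rules make no weekend/holiday allowance, so it remains Dec 25, 2030.
So the filing is due Dec 25, 2030.

Dec 25, 2030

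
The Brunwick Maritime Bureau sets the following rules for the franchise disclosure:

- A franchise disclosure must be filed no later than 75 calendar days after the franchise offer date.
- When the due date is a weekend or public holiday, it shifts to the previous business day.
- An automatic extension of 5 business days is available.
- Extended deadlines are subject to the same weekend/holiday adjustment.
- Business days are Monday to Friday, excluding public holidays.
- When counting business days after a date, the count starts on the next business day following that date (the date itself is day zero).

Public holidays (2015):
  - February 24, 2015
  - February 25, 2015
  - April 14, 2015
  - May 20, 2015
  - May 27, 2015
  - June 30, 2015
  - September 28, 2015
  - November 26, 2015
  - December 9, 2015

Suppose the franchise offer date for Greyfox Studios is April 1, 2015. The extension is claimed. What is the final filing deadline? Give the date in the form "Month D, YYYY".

June 22, 2015

Adding 75 calendar days to April 1, 2015 gives June 15, 2015.
Since June 15, 2015 is a Monday and not a holiday, the date is unchanged.
The 5-business-day extension runs from June 15, 2015 to June 22, 2015.
June 22, 2015 falls on a Monday, which is a business day, so no adjustment is needed.
The final due date is June 22, 2015.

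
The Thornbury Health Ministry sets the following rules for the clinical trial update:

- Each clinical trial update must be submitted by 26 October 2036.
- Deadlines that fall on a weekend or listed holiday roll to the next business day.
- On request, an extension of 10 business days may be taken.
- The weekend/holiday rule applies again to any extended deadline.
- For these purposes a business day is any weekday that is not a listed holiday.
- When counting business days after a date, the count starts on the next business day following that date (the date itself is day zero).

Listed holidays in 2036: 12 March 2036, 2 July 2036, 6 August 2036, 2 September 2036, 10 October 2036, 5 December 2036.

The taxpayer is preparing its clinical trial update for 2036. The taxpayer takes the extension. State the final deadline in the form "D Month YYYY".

10 November 2036

The statutory due date is 26 October 2036.
26 October 2036 falls on a Sunday. Rolling to the next business day gives 27 October 2036, a Monday.
The 10-business-day extension runs from 27 October 2036 to 10 November 2036.
Since 10 November 2036 is a Monday and not a holiday, the date is unchanged.
So the filing is due 10 November 2036.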